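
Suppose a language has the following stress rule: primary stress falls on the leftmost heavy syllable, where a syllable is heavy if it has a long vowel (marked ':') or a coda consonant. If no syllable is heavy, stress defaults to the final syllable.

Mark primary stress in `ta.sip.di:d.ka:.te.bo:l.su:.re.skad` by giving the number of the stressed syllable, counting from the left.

Weights: 1 ta L, 2 sip H, 3 di:d H, 4 ka: H, 5 te L, 6 bo:l H, 7 su: H, 8 re L, 9 skad H.
Heavy syllables in the domain: 2, 3, 4, 6, 7, 9. The leftmost is syllable 2 (sip).
Primary stress: syllable 2 → ta.ˈsip.di:d.ka:.te.bo:l.su:.re.skad.

2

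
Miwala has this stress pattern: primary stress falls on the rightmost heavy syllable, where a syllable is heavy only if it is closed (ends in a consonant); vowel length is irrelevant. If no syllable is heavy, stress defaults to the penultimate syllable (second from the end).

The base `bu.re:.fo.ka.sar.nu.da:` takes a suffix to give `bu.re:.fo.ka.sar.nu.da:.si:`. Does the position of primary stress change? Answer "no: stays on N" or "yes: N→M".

Base `bu.re:.fo.ka.sar.nu.da:` (7 syllables):
  Weights: 1 bu L, 2 re: L, 3 fo L, 4 ka L, 5 sar H, 6 nu L, 7 da: L.
  Heavy syllables in the domain: 5. The rightmost is syllable 5 (sar).
  → primary stress on syllable 5.
Suffixed `bu.re:.fo.ka.sar.nu.da:.si:` (8 syllables):
  Weights: 1 bu L, 2 re: L, 3 fo L, 4 ka L, 5 sar H, 6 nu L, 7 da: L, 8 si: L.
  Heavy syllables in the domain: 5. The rightmost is syllable 5 (sar).
  → primary stress on syllable 5.

no: stays on 5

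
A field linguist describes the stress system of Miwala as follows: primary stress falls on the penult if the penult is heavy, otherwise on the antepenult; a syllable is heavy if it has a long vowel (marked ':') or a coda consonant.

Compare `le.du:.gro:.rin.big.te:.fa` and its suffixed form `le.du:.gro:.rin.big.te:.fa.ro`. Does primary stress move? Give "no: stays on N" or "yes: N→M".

no: stays on 6

Base `le.du:.gro:.rin.big.te:.fa` (7 syllables):
  Weights: 5 big H, 6 te: H, 7 fa L.
  The penult (syllable 6, te:) is heavy, so it takes stress.
  → primary stress on syllable 6.
Suffixed `le.du:.gro:.rin.big.te:.fa.ro` (8 syllables):
  Weights: 6 te: H, 7 fa L, 8 ro L.
  The penult (syllable 7, fa) is light, so stress falls on the antepenult (syllable 6, te:).
  → primary stress on syllable 6.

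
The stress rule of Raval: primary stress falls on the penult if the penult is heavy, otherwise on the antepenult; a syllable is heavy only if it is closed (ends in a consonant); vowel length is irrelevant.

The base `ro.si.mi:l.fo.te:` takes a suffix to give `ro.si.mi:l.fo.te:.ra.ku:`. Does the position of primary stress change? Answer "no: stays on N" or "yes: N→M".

Base `ro.si.mi:l.fo.te:` (5 syllables):
  Weights: 3 mi:l H, 4 fo L, 5 te: L.
  The penult (syllable 4, fo) is light, so stress falls on the antepenult (syllable 3, mi:l).
  → primary stress on syllable 3.
Suffixed `ro.si.mi:l.fo.te:.ra.ku:` (7 syllables):
  Weights: 5 te: L, 6 ra L, 7 ku: L.
  The penult (syllable 6, ra) is light, so stress falls on the antepenult (syllable 5, te:).
  → primary stress on syllable 5.

yes: 3→5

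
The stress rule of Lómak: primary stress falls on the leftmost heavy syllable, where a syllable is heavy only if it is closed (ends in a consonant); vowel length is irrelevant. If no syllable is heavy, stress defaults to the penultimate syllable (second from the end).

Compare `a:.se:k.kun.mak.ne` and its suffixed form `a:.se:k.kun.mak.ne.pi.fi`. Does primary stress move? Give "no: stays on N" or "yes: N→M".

Base `a:.se:k.kun.mak.ne` (5 syllables):
  Weights: 1 a: L, 2 se:k H, 3 kun H, 4 mak H, 5 ne L.
  Heavy syllables in the domain: 2, 3, 4. The leftmost is syllable 2 (se:k).
  → primary stress on syllable 2.
Suffixed `a:.se:k.kun.mak.ne.pi.fi` (7 syllables):
  Weights: 1 a: L, 2 se:k H, 3 kun H, 4 mak H, 5 ne L, 6 pi L, 7 fi L.
  Heavy syllables in the domain: 2, 3, 4. The leftmost is syllable 2 (se:k).
  → primary stress on syllable 2.

no: stays on 2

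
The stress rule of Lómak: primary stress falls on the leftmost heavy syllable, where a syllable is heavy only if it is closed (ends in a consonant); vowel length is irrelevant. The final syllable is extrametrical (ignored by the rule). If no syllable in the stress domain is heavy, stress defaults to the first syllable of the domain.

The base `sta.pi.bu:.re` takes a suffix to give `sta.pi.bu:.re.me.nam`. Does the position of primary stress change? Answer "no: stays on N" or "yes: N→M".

no: stays on 1

Base `sta.pi.bu:.re` (4 syllables):
  The final syllable (4, re) is extrametrical; the stress domain is syllables 1–3.
  Weights: 1 sta L, 2 pi L, 3 bu: L.
  No heavy syllable in the domain; default to the first syllable of the domain = syllable 1.
  → primary stress on syllable 1.
Suffixed `sta.pi.bu:.re.me.nam` (6 syllables):
  The final syllable (6, nam) is extrametrical; the stress domain is syllables 1–5.
  Weights: 1 sta L, 2 pi L, 3 bu: L, 4 re L, 5 me L.
  No heavy syllable in the domain; default to the first syllable of the domain = syllable 1.
  → primary stress on syllable 1.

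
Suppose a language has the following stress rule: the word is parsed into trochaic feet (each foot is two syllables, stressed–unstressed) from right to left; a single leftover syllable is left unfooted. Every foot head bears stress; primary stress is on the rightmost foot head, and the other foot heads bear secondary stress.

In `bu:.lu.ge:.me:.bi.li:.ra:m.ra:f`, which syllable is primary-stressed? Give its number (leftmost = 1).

Parse right to left into trochaic (ˈσσ) feet: (ˈbu:.lu) (ˈge:.me:) (ˈbi.li:) (ˈra:m.ra:f).
Foot heads (stressed positions): 1, 3, 5, 7.
End Rule Rightmost: primary stress on the rightmost head = syllable 7.
Primary stress: syllable 7 → bu:.lu.ge:.me:.bi.li:.ˈra:m.ra:f.

7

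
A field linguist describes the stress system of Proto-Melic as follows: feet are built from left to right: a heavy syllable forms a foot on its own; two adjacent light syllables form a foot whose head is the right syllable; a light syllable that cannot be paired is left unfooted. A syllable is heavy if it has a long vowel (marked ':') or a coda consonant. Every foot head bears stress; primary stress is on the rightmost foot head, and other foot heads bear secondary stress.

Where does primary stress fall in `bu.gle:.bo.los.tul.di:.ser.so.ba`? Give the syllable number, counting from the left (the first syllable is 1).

Weights: 1 bu L, 2 gle: H, 3 bo L, 4 los H, 5 tul H, 6 di: H, 7 ser H, 8 so L, 9 ba L.
Parse left to right (heavy = foot alone; LL = one foot; stranded L unfooted): bu (ˈgle:) bo (ˈlos) (ˈtul) (ˈdi:) (ˈser) (so.ˈba).
Foot heads: 2, 4, 5, 6, 7, 9.
Primary stress on the rightmost head = syllable 9.
Primary stress: syllable 9 → bu.gle:.bo.los.tul.di:.ser.so.ˈba.

9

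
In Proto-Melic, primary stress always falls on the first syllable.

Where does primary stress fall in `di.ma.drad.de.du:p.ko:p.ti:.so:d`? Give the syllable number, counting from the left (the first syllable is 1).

1

The word has 8 syllables; the first syllable is syllable 1 (di).
Primary stress: syllable 1 → ˈdi.ma.drad.de.du:p.ko:p.ti:.so:d.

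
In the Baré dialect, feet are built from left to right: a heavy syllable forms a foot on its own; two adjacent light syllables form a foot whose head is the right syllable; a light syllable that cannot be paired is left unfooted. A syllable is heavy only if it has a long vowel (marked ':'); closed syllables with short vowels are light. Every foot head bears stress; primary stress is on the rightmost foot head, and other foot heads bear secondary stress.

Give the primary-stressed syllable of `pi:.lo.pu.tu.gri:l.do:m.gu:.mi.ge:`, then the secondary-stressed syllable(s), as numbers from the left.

Weights: 1 pi: H, 2 lo L, 3 pu L, 4 tu L, 5 gri:l H, 6 do:m H, 7 gu: H, 8 mi L, 9 ge: H.
Parse left to right (heavy = foot alone; LL = one foot; stranded L unfooted): (ˈpi:) (lo.ˈpu) tu (ˈgri:l) (ˈdo:m) (ˈgu:) mi (ˈge:).
Foot heads: 1, 3, 5, 6, 7, 9.
Primary stress on the rightmost head = syllable 9.
Secondary stress on 1, 3, 5, 6, 7: ˌpi:.lo.ˌpu.tu.ˌgri:l.ˌdo:m.ˌgu:.mi.ˈge:.

primary 9, secondary 1, 3, 5, 6, 7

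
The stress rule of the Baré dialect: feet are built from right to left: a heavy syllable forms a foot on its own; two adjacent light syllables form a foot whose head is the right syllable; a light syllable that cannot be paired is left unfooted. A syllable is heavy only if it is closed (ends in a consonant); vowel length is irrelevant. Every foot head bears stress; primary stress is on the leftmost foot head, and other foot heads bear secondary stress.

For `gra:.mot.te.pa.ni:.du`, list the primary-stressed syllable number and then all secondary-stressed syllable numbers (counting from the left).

primary 2, secondary 4, 6

Weights: 1 gra: L, 2 mot H, 3 te L, 4 pa L, 5 ni: L, 6 du L.
Parse right to left (heavy = foot alone; LL = one foot; stranded L unfooted): gra: (ˈmot) (te.ˈpa) (ni:.ˈdu).
Foot heads: 2, 4, 6.
Primary stress on the leftmost head = syllable 2.
Secondary stress on 4, 6: gra:.ˈmot.te.ˌpa.ni:.ˌdu.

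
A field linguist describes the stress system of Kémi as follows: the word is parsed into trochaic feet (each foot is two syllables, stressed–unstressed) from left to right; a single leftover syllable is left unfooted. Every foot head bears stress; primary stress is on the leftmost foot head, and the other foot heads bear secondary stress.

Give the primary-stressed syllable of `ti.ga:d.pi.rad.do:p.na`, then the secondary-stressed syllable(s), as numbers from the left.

Parse left to right into trochaic (ˈσσ) feet: (ˈti.ga:d) (ˈpi.rad) (ˈdo:p.na).
Foot heads (stressed positions): 1, 3, 5.
End Rule Leftmost: primary stress on the leftmost head = syllable 1.
Secondary stress on 3, 5: ˈti.ga:d.ˌpi.rad.ˌdo:p.na.

primary 1, secondary 3, 5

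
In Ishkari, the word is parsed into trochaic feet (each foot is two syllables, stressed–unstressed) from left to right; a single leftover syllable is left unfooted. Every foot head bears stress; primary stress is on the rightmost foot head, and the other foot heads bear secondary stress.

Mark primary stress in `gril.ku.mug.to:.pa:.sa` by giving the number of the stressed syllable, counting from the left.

5

Parse left to right into trochaic (ˈσσ) feet: (ˈgril.ku) (ˈmug.to:) (ˈpa:.sa).
Foot heads (stressed positions): 1, 3, 5.
End Rule Rightmost: primary stress on the rightmost head = syllable 5.
Primary stress: syllable 5 → gril.ku.mug.to:.ˈpa:.sa.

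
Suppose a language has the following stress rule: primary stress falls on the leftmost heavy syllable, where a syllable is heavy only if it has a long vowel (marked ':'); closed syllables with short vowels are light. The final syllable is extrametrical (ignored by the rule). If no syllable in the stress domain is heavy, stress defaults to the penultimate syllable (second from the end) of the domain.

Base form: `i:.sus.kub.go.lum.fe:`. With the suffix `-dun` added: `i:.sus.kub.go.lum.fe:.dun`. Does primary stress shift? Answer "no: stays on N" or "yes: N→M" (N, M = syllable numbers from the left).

no: stays on 1

Base `i:.sus.kub.go.lum.fe:` (6 syllables):
  The final syllable (6, fe:) is extrametrical; the stress domain is syllables 1–5.
  Weights: 1 i: H, 2 sus L, 3 kub L, 4 go L, 5 lum L.
  Heavy syllables in the domain: 1. The leftmost is syllable 1 (i:).
  → primary stress on syllable 1.
Suffixed `i:.sus.kub.go.lum.fe:.dun` (7 syllables):
  The final syllable (7, dun) is extrametrical; the stress domain is syllables 1–6.
  Weights: 1 i: H, 2 sus L, 3 kub L, 4 go L, 5 lum L, 6 fe: H.
  Heavy syllables in the domain: 1, 6. The leftmost is syllable 1 (i:).
  → primary stress on syllable 1.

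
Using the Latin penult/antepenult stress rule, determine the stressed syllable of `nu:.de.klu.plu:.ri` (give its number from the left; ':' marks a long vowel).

4

Classical Latin: stress the penult if heavy (long vowel or closed), else the antepenult.
Weights: 3 klu L, 4 plu: H, 5 ri L.
The penult (syllable 4, plu:) is heavy, so it takes stress.
Stress on syllable 4: nu:.de.klu.ˈplu:.ri.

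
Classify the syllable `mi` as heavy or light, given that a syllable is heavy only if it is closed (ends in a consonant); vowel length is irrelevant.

`mi`: short vowel, open (no coda). Open (no coda) → light.

light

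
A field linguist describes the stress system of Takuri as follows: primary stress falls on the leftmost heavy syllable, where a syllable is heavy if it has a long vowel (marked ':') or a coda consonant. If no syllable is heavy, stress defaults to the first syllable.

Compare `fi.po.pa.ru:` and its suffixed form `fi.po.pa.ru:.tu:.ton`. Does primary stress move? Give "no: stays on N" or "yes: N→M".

Base `fi.po.pa.ru:` (4 syllables):
  Weights: 1 fi L, 2 po L, 3 pa L, 4 ru: H.
  Heavy syllables in the domain: 4. The leftmost is syllable 4 (ru:).
  → primary stress on syllable 4.
Suffixed `fi.po.pa.ru:.tu:.ton` (6 syllables):
  Weights: 1 fi L, 2 po L, 3 pa L, 4 ru: H, 5 tu: H, 6 ton H.
  Heavy syllables in the domain: 4, 5, 6. The leftmost is syllable 4 (ru:).
  → primary stress on syllable 4.

no: stays on 4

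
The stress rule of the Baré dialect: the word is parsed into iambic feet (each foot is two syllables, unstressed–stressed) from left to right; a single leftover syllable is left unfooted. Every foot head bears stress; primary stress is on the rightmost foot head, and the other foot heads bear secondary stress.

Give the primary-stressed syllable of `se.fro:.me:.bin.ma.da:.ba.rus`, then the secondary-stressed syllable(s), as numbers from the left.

primary 8, secondary 2, 4, 6

Parse left to right into iambic (σˈσ) feet: (se.ˈfro:) (me:.ˈbin) (ma.ˈda:) (ba.ˈrus).
Foot heads (stressed positions): 2, 4, 6, 8.
End Rule Rightmost: primary stress on the rightmost head = syllable 8.
Secondary stress on 2, 4, 6: se.ˌfro:.me:.ˌbin.ma.ˌda:.ba.ˈrus.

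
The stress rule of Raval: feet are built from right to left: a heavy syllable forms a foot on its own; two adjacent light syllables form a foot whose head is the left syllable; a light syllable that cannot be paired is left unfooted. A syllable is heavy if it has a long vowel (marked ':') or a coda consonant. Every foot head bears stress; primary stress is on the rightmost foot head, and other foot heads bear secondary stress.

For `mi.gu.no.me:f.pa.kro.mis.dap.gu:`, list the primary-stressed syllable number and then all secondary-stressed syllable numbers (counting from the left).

Weights: 1 mi L, 2 gu L, 3 no L, 4 me:f H, 5 pa L, 6 kro L, 7 mis H, 8 dap H, 9 gu: H.
Parse right to left (heavy = foot alone; LL = one foot; stranded L unfooted): mi (ˈgu.no) (ˈme:f) (ˈpa.kro) (ˈmis) (ˈdap) (ˈgu:).
Foot heads: 2, 4, 5, 7, 8, 9.
Primary stress on the rightmost head = syllable 9.
Secondary stress on 2, 4, 5, 7, 8: mi.ˌgu.no.ˌme:f.ˌpa.kro.ˌmis.ˌdap.ˈgu:.

primary 9, secondary 2, 4, 5, 7, 8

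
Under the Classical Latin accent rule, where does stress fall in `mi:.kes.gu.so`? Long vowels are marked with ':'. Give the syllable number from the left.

Classical Latin: stress the penult if heavy (long vowel or closed), else the antepenult.
Weights: 2 kes H, 3 gu L, 4 so L.
The penult (syllable 3, gu) is light, so stress falls on the antepenult (syllable 2, kes).
Stress on syllable 2: mi:.ˈkes.gu.so.

2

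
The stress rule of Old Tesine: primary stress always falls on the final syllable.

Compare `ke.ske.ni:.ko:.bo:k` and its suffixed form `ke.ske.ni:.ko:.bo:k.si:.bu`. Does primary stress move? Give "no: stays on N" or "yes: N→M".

yes: 5→7

Base `ke.ske.ni:.ko:.bo:k` (5 syllables):
  The word has 5 syllables; the final syllable is syllable 5 (bo:k).
  → primary stress on syllable 5.
Suffixed `ke.ske.ni:.ko:.bo:k.si:.bu` (7 syllables):
  The word has 7 syllables; the final syllable is syllable 7 (bu).
  → primary stress on syllable 7.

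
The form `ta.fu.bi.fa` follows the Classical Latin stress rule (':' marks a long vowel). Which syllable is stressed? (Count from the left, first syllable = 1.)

Classical Latin: stress the penult if heavy (long vowel or closed), else the antepenult.
Weights: 2 fu L, 3 bi L, 4 fa L.
The penult (syllable 3, bi) is light, so stress falls on the antepenult (syllable 2, fu).
Stress on syllable 2: ta.ˈfu.bi.fa.

2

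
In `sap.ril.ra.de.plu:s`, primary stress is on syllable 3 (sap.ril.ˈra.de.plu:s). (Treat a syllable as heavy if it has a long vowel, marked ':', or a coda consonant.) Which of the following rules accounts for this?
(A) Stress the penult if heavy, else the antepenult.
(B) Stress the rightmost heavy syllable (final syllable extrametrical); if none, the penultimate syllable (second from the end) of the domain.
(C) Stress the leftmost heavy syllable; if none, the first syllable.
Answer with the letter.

A

Rule A → syllable 3 ✓.
Rule B → syllable 2 (observed: 3).
Rule C → syllable 1 (observed: 3).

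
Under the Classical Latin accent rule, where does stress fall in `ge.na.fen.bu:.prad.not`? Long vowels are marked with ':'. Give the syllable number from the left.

5

Classical Latin: stress the penult if heavy (long vowel or closed), else the antepenult.
Weights: 4 bu: H, 5 prad H, 6 not H.
The penult (syllable 5, prad) is heavy, so it takes stress.
Stress on syllable 5: ge.na.fen.bu:.ˈprad.not.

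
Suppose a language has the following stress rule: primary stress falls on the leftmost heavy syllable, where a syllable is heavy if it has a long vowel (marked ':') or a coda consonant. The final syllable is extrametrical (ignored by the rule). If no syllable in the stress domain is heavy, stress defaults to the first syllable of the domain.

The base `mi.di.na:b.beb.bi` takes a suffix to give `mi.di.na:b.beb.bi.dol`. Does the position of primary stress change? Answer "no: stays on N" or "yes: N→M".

no: stays on 3

Base `mi.di.na:b.beb.bi` (5 syllables):
  The final syllable (5, bi) is extrametrical; the stress domain is syllables 1–4.
  Weights: 1 mi L, 2 di L, 3 na:b H, 4 beb H.
  Heavy syllables in the domain: 3, 4. The leftmost is syllable 3 (na:b).
  → primary stress on syllable 3.
Suffixed `mi.di.na:b.beb.bi.dol` (6 syllables):
  The final syllable (6, dol) is extrametrical; the stress domain is syllables 1–5.
  Weights: 1 mi L, 2 di L, 3 na:b H, 4 beb H, 5 bi L.
  Heavy syllables in the domain: 3, 4. The leftmost is syllable 3 (na:b).
  → primary stress on syllable 3.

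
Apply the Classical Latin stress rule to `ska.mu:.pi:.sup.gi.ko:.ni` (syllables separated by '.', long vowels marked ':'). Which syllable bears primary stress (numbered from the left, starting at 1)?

Classical Latin: stress the penult if heavy (long vowel or closed), else the antepenult.
Weights: 5 gi L, 6 ko: H, 7 ni L.
The penult (syllable 6, ko:) is heavy, so it takes stress.
Stress on syllable 6: ska.mu:.pi:.sup.gi.ˈko:.ni.

6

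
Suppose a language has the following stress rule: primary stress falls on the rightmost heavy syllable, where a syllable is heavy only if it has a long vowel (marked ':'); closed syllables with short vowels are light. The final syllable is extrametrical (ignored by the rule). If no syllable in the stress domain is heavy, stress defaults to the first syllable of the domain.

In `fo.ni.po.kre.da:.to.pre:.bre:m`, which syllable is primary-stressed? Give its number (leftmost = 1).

The final syllable (8, bre:m) is extrametrical; the stress domain is syllables 1–7.
Weights: 1 fo L, 2 ni L, 3 po L, 4 kre L, 5 da: H, 6 to L, 7 pre: H.
Heavy syllables in the domain: 5, 7. The rightmost is syllable 7 (pre:).
Primary stress: syllable 7 → fo.ni.po.kre.da:.to.ˈpre:.bre:m.

7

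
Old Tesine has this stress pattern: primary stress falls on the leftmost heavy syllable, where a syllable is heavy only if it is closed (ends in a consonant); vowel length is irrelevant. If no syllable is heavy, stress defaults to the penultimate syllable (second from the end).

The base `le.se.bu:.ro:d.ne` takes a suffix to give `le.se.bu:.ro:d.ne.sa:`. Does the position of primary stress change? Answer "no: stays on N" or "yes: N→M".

Base `le.se.bu:.ro:d.ne` (5 syllables):
  Weights: 1 le L, 2 se L, 3 bu: L, 4 ro:d H, 5 ne L.
  Heavy syllables in the domain: 4. The leftmost is syllable 4 (ro:d).
  → primary stress on syllable 4.
Suffixed `le.se.bu:.ro:d.ne.sa:` (6 syllables):
  Weights: 1 le L, 2 se L, 3 bu: L, 4 ro:d H, 5 ne L, 6 sa: L.
  Heavy syllables in the domain: 4. The leftmost is syllable 4 (ro:d).
  → primary stress on syllable 4.

no: stays on 4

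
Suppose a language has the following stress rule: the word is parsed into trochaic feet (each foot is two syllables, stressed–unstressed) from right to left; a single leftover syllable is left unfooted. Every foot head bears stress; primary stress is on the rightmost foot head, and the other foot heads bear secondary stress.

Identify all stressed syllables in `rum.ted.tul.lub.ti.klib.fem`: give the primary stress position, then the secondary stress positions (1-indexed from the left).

Parse right to left into trochaic (ˈσσ) feet: rum (ˈted.tul) (ˈlub.ti) (ˈklib.fem). Syllable 1 is left unfooted.
Foot heads (stressed positions): 2, 4, 6.
End Rule Rightmost: primary stress on the rightmost head = syllable 6.
Secondary stress on 2, 4: rum.ˌted.tul.ˌlub.ti.ˈklib.fem.

primary 6, secondary 2, 4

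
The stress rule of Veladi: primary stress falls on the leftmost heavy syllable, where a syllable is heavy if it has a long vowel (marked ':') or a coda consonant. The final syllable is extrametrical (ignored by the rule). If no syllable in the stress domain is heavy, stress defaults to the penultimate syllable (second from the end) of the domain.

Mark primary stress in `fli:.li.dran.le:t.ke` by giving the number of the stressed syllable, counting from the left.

The final syllable (5, ke) is extrametrical; the stress domain is syllables 1–4.
Weights: 1 fli: H, 2 li L, 3 dran H, 4 le:t H.
Heavy syllables in the domain: 1, 3, 4. The leftmost is syllable 1 (fli:).
Primary stress: syllable 1 → ˈfli:.li.dran.le:t.ke.

1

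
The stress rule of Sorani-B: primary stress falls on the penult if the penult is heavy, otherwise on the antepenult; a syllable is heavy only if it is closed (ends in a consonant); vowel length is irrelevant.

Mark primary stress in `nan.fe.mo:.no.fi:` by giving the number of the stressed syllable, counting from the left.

Weights: 3 mo: L, 4 no L, 5 fi: L.
The penult (syllable 4, no) is light, so stress falls on the antepenult (syllable 3, mo:).
Primary stress: syllable 3 → nan.fe.ˈmo:.no.fi:.

3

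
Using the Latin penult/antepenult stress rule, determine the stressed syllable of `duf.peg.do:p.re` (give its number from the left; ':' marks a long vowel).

Classical Latin: stress the penult if heavy (long vowel or closed), else the antepenult.
Weights: 2 peg H, 3 do:p H, 4 re L.
The penult (syllable 3, do:p) is heavy, so it takes stress.
Stress on syllable 3: duf.peg.ˈdo:p.re.

3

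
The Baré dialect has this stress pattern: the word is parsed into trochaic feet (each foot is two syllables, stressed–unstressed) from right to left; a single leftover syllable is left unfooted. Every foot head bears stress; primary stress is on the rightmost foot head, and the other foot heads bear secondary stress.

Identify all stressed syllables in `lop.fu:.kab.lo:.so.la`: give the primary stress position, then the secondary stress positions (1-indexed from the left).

Parse right to left into trochaic (ˈσσ) feet: (ˈlop.fu:) (ˈkab.lo:) (ˈso.la).
Foot heads (stressed positions): 1, 3, 5.
End Rule Rightmost: primary stress on the rightmost head = syllable 5.
Secondary stress on 1, 3: ˌlop.fu:.ˌkab.lo:.ˈso.la.

primary 5, secondary 1, 3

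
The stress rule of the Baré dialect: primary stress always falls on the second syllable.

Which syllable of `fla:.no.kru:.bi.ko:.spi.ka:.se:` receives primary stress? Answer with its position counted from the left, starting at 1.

2

The word has 8 syllables; the second syllable is syllable 2 (no).
Primary stress: syllable 2 → fla:.ˈno.kru:.bi.ko:.spi.ka:.se:.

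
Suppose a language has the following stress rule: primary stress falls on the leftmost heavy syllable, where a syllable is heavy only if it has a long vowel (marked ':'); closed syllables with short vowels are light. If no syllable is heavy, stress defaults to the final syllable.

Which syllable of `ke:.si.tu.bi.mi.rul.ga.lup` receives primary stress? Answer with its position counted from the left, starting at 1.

1

Weights: 1 ke: H, 2 si L, 3 tu L, 4 bi L, 5 mi L, 6 rul L, 7 ga L, 8 lup L.
Heavy syllables in the domain: 1. The leftmost is syllable 1 (ke:).
Primary stress: syllable 1 → ˈke:.si.tu.bi.mi.rul.ga.lup.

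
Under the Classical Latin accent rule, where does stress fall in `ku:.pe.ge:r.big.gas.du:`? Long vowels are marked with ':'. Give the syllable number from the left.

Classical Latin: stress the penult if heavy (long vowel or closed), else the antepenult.
Weights: 4 big H, 5 gas H, 6 du: H.
The penult (syllable 5, gas) is heavy, so it takes stress.
Stress on syllable 5: ku:.pe.ge:r.big.ˈgas.du:.

5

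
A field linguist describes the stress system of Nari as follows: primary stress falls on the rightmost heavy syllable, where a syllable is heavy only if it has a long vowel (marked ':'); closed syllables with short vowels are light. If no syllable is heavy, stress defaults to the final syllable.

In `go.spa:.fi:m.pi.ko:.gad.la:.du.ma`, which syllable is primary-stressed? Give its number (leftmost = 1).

7

Weights: 1 go L, 2 spa: H, 3 fi:m H, 4 pi L, 5 ko: H, 6 gad L, 7 la: H, 8 du L, 9 ma L.
Heavy syllables in the domain: 2, 3, 5, 7. The rightmost is syllable 7 (la:).
Primary stress: syllable 7 → go.spa:.fi:m.pi.ko:.gad.ˈla:.du.ma.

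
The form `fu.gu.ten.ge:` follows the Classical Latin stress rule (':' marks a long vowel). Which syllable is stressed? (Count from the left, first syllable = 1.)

3

Classical Latin: stress the penult if heavy (long vowel or closed), else the antepenult.
Weights: 2 gu L, 3 ten H, 4 ge: H.
The penult (syllable 3, ten) is heavy, so it takes stress.
Stress on syllable 3: fu.gu.ˈten.ge:.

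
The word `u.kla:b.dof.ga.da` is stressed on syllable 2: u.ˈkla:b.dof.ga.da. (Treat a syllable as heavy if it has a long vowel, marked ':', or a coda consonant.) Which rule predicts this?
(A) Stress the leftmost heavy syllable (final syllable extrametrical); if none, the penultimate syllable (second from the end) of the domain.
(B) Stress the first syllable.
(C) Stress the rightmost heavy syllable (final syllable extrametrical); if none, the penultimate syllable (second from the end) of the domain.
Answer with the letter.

Rule A → syllable 2 ✓.
Rule B → syllable 1 (observed: 2).
Rule C → syllable 3 (observed: 2).

A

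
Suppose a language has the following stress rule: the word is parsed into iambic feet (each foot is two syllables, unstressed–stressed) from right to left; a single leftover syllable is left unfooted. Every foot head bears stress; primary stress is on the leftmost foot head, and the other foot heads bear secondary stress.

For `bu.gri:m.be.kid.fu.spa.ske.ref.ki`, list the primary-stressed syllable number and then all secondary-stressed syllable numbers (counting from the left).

primary 3, secondary 5, 7, 9

Parse right to left into iambic (σˈσ) feet: bu (gri:m.ˈbe) (kid.ˈfu) (spa.ˈske) (ref.ˈki). Syllable 1 is left unfooted.
Foot heads (stressed positions): 3, 5, 7, 9.
End Rule Leftmost: primary stress on the leftmost head = syllable 3.
Secondary stress on 5, 7, 9: bu.gri:m.ˈbe.kid.ˌfu.spa.ˌske.ref.ˌki.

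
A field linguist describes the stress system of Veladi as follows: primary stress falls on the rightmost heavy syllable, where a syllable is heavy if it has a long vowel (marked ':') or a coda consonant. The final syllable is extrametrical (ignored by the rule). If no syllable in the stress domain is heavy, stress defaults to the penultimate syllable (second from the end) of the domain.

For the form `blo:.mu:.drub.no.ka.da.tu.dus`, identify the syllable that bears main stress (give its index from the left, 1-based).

The final syllable (8, dus) is extrametrical; the stress domain is syllables 1–7.
Weights: 1 blo: H, 2 mu: H, 3 drub H, 4 no L, 5 ka L, 6 da L, 7 tu L.
Heavy syllables in the domain: 1, 2, 3. The rightmost is syllable 3 (drub).
Primary stress: syllable 3 → blo:.mu:.ˈdrub.no.ka.da.tu.dus.

3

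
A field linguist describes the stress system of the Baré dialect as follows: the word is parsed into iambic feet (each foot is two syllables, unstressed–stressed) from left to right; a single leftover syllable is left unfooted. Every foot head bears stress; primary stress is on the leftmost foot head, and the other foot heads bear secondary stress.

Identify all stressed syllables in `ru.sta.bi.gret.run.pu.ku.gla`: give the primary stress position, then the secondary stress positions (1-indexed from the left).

Parse left to right into iambic (σˈσ) feet: (ru.ˈsta) (bi.ˈgret) (run.ˈpu) (ku.ˈgla).
Foot heads (stressed positions): 2, 4, 6, 8.
End Rule Leftmost: primary stress on the leftmost head = syllable 2.
Secondary stress on 4, 6, 8: ru.ˈsta.bi.ˌgret.run.ˌpu.ku.ˌgla.

primary 2, secondary 4, 6, 8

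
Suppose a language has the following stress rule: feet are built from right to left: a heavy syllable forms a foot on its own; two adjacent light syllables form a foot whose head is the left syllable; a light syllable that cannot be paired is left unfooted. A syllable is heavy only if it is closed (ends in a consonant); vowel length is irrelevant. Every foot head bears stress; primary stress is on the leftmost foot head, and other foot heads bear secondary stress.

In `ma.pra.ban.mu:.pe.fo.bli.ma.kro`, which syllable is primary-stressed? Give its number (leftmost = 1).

1

Weights: 1 ma L, 2 pra L, 3 ban H, 4 mu: L, 5 pe L, 6 fo L, 7 bli L, 8 ma L, 9 kro L.
Parse right to left (heavy = foot alone; LL = one foot; stranded L unfooted): (ˈma.pra) (ˈban) (ˈmu:.pe) (ˈfo.bli) (ˈma.kro).
Foot heads: 1, 3, 4, 6, 8.
Primary stress on the leftmost head = syllable 1.
Primary stress: syllable 1 → ˈma.pra.ban.mu:.pe.fo.bli.ma.kro.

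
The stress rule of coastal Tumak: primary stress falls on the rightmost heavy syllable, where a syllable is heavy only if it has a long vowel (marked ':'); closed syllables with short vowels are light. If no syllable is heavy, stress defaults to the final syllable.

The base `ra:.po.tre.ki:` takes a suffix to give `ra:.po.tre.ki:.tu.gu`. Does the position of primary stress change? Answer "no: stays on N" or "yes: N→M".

no: stays on 4

Base `ra:.po.tre.ki:` (4 syllables):
  Weights: 1 ra: H, 2 po L, 3 tre L, 4 ki: H.
  Heavy syllables in the domain: 1, 4. The rightmost is syllable 4 (ki:).
  → primary stress on syllable 4.
Suffixed `ra:.po.tre.ki:.tu.gu` (6 syllables):
  Weights: 1 ra: H, 2 po L, 3 tre L, 4 ki: H, 5 tu L, 6 gu L.
  Heavy syllables in the domain: 1, 4. The rightmost is syllable 4 (ki:).
  → primary stress on syllable 4.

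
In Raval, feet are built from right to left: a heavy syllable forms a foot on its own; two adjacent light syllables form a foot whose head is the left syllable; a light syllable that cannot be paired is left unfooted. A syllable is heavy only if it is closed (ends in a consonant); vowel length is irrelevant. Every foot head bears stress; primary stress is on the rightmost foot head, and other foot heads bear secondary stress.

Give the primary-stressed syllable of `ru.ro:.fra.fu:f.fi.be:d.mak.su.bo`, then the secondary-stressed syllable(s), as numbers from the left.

primary 8, secondary 2, 4, 6, 7

Weights: 1 ru L, 2 ro: L, 3 fra L, 4 fu:f H, 5 fi L, 6 be:d H, 7 mak H, 8 su L, 9 bo L.
Parse right to left (heavy = foot alone; LL = one foot; stranded L unfooted): ru (ˈro:.fra) (ˈfu:f) fi (ˈbe:d) (ˈmak) (ˈsu.bo).
Foot heads: 2, 4, 6, 7, 8.
Primary stress on the rightmost head = syllable 8.
Secondary stress on 2, 4, 6, 7: ru.ˌro:.fra.ˌfu:f.fi.ˌbe:d.ˌmak.ˈsu.bo.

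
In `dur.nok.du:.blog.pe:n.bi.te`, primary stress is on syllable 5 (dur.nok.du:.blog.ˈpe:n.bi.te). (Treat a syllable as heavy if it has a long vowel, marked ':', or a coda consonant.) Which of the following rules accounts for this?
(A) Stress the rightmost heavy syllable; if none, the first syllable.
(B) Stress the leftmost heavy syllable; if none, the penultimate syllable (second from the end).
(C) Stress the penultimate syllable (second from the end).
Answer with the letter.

Rule A → syllable 5 ✓.
Rule B → syllable 1 (observed: 5).
Rule C → syllable 6 (observed: 5).

A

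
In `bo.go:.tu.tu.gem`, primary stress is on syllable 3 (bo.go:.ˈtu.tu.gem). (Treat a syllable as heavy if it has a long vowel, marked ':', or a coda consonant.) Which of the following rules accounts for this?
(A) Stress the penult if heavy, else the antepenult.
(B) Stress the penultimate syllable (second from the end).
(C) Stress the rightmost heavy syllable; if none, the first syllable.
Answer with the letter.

Rule A → syllable 3 ✓.
Rule B → syllable 4 (observed: 3).
Rule C → syllable 5 (observed: 3).

A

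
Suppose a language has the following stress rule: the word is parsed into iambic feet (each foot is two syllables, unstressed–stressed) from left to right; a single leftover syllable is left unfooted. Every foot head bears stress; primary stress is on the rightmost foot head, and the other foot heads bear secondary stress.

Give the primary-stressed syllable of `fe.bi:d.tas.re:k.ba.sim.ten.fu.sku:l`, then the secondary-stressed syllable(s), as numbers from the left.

primary 8, secondary 2, 4, 6

Parse left to right into iambic (σˈσ) feet: (fe.ˈbi:d) (tas.ˈre:k) (ba.ˈsim) (ten.ˈfu) sku:l. Syllable 9 is left unfooted.
Foot heads (stressed positions): 2, 4, 6, 8.
End Rule Rightmost: primary stress on the rightmost head = syllable 8.
Secondary stress on 2, 4, 6: fe.ˌbi:d.tas.ˌre:k.ba.ˌsim.ten.ˈfu.sku:l.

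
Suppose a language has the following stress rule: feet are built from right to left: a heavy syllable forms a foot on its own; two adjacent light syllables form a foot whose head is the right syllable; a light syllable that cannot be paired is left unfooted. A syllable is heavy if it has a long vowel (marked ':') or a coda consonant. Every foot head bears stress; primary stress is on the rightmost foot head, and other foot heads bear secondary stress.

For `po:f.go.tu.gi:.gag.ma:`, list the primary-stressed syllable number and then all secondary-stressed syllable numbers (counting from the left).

primary 6, secondary 1, 3, 4, 5

Weights: 1 po:f H, 2 go L, 3 tu L, 4 gi: H, 5 gag H, 6 ma: H.
Parse right to left (heavy = foot alone; LL = one foot; stranded L unfooted): (ˈpo:f) (go.ˈtu) (ˈgi:) (ˈgag) (ˈma:).
Foot heads: 1, 3, 4, 5, 6.
Primary stress on the rightmost head = syllable 6.
Secondary stress on 1, 3, 4, 5: ˌpo:f.go.ˌtu.ˌgi:.ˌgag.ˈma:.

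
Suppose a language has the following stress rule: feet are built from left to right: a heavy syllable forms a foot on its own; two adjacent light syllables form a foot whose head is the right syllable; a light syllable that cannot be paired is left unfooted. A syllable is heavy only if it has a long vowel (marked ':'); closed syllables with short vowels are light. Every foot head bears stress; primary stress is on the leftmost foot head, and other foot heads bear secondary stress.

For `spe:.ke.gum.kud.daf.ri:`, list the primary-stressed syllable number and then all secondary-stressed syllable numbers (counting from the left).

Weights: 1 spe: H, 2 ke L, 3 gum L, 4 kud L, 5 daf L, 6 ri: H.
Parse left to right (heavy = foot alone; LL = one foot; stranded L unfooted): (ˈspe:) (ke.ˈgum) (kud.ˈdaf) (ˈri:).
Foot heads: 1, 3, 5, 6.
Primary stress on the leftmost head = syllable 1.
Secondary stress on 3, 5, 6: ˈspe:.ke.ˌgum.kud.ˌdaf.ˌri:.

primary 1, secondary 3, 5, 6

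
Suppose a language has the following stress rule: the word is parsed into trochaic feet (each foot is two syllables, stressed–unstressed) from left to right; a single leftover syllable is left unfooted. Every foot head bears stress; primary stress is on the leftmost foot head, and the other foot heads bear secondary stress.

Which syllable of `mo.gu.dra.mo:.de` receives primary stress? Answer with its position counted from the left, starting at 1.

1

Parse left to right into trochaic (ˈσσ) feet: (ˈmo.gu) (ˈdra.mo:) de. Syllable 5 is left unfooted.
Foot heads (stressed positions): 1, 3.
End Rule Leftmost: primary stress on the leftmost head = syllable 1.
Primary stress: syllable 1 → ˈmo.gu.dra.mo:.de.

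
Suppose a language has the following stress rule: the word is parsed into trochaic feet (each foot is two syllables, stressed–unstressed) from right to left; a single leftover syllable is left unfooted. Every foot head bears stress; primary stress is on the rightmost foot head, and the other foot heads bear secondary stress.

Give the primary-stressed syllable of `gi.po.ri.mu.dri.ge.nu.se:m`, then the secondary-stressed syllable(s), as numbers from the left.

primary 7, secondary 1, 3, 5

Parse right to left into trochaic (ˈσσ) feet: (ˈgi.po) (ˈri.mu) (ˈdri.ge) (ˈnu.se:m).
Foot heads (stressed positions): 1, 3, 5, 7.
End Rule Rightmost: primary stress on the rightmost head = syllable 7.
Secondary stress on 1, 3, 5: ˌgi.po.ˌri.mu.ˌdri.ge.ˈnu.se:m.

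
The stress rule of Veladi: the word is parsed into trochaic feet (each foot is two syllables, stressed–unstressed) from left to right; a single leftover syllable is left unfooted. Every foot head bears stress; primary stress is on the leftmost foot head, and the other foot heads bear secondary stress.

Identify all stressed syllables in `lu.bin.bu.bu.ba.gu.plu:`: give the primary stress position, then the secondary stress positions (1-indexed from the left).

primary 1, secondary 3, 5

Parse left to right into trochaic (ˈσσ) feet: (ˈlu.bin) (ˈbu.bu) (ˈba.gu) plu:. Syllable 7 is left unfooted.
Foot heads (stressed positions): 1, 3, 5.
End Rule Leftmost: primary stress on the leftmost head = syllable 1.
Secondary stress on 3, 5: ˈlu.bin.ˌbu.bu.ˌba.gu.plu:.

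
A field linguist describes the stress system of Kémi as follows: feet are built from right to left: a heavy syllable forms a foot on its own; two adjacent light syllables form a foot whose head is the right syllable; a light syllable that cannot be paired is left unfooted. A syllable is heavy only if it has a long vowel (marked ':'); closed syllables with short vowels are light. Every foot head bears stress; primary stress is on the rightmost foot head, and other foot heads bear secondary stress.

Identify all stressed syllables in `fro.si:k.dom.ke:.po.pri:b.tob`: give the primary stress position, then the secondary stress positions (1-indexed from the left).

primary 6, secondary 2, 4

Weights: 1 fro L, 2 si:k H, 3 dom L, 4 ke: H, 5 po L, 6 pri:b H, 7 tob L.
Parse right to left (heavy = foot alone; LL = one foot; stranded L unfooted): fro (ˈsi:k) dom (ˈke:) po (ˈpri:b) tob.
Foot heads: 2, 4, 6.
Primary stress on the rightmost head = syllable 6.
Secondary stress on 2, 4: fro.ˌsi:k.dom.ˌke:.po.ˈpri:b.tob.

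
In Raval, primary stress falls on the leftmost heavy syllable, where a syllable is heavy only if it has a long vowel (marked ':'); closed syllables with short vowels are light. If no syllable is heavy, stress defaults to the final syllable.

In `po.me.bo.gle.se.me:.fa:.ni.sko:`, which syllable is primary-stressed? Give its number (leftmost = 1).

Weights: 1 po L, 2 me L, 3 bo L, 4 gle L, 5 se L, 6 me: H, 7 fa: H, 8 ni L, 9 sko: H.
Heavy syllables in the domain: 6, 7, 9. The leftmost is syllable 6 (me:).
Primary stress: syllable 6 → po.me.bo.gle.se.ˈme:.fa:.ni.sko:.

6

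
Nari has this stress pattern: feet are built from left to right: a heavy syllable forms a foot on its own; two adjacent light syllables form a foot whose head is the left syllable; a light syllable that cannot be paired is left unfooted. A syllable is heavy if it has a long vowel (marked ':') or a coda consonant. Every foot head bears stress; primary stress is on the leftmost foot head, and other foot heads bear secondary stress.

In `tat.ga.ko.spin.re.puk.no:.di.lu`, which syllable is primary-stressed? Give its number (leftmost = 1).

Weights: 1 tat H, 2 ga L, 3 ko L, 4 spin H, 5 re L, 6 puk H, 7 no: H, 8 di L, 9 lu L.
Parse left to right (heavy = foot alone; LL = one foot; stranded L unfooted): (ˈtat) (ˈga.ko) (ˈspin) re (ˈpuk) (ˈno:) (ˈdi.lu).
Foot heads: 1, 2, 4, 6, 7, 8.
Primary stress on the leftmost head = syllable 1.
Primary stress: syllable 1 → ˈtat.ga.ko.spin.re.puk.no:.di.lu.

1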